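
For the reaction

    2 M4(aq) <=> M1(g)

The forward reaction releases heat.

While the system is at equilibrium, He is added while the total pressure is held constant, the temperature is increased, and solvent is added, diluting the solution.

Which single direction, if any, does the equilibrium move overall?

cannot be determined

Adding inert gas at constant total pressure expands the volume and lowers every reacting partial pressure. With Δn_gas = 1 − 0 = +1, Q moves away from K toward the side with fewer gas moles, so the system shifts toward the side with more gas moles — to the right.
The forward reaction is exothermic. Raising T favours the endothermic direction — shift to the left.
Dilution lowers every aqueous concentration by the same factor. Δn_aq = 0 − 2 = -2, so the system shifts toward the side with more dissolved moles — to the left.
The individual effects push in opposite directions; without quantitative information the net direction cannot be determined.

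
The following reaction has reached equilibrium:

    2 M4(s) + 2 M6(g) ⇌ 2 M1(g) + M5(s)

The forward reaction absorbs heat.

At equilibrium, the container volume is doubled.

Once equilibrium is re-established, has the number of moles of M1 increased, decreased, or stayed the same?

unchanged

Gas moles: reactants 2, products 2. Δn_gas = 0, so a volume change leaves Q equal to K — no shift from this change.
No net shift occurs, so the amount of M1 is unchanged.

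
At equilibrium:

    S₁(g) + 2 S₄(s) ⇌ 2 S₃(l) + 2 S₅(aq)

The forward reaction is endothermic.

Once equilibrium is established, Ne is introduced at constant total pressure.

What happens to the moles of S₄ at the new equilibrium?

increases

Adding inert gas at constant total pressure expands the volume and lowers every reacting partial pressure. With Δn_gas = 0 − 1 = -1, Q moves away from K toward the side with fewer gas moles, so the system shifts toward the side with more gas moles — to the left.
The net shift is to the left. S₄ is a reactant, so its amount increases.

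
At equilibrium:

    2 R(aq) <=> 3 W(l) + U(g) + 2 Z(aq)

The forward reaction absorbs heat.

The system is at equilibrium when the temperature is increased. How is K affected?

K depends on temperature via the van 't Hoff relation. The forward reaction is endothermic, so raising T increases K.

increases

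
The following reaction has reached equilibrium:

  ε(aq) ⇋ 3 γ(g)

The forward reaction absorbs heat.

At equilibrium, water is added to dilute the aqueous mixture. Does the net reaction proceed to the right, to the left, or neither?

Dilution lowers every aqueous concentration by the same factor. Δn_aq = 0 − 1 = -1, so the system shifts toward the side with more dissolved moles — to the left.

left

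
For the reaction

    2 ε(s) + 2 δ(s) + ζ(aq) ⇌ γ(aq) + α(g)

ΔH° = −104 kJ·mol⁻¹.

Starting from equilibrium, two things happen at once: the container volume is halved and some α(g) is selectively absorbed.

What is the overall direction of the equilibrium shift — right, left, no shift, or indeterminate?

Gas moles: reactants 0, products 1 (Δn_gas = +1). Compression shifts the system toward the side with fewer moles of gas — to the left.
Removing α (g), a product, drives the reaction to the right.
The individual effects push in opposite directions; without quantitative information the net direction cannot be determined.

cannot be determined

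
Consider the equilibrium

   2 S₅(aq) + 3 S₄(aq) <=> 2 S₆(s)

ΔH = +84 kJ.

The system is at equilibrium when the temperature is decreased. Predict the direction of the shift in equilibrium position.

The forward reaction is endothermic. Lowering T favours the exothermic direction — shift to the left.

left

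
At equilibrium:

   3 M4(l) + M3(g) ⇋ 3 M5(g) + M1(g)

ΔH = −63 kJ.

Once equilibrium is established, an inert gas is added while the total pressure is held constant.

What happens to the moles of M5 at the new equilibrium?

increases

Adding inert gas at constant total pressure expands the volume and lowers every reacting partial pressure. With Δn_gas = 4 − 1 = +3, Q moves away from K toward the side with fewer gas moles, so the system shifts toward the side with more gas moles — to the right.
The net shift is to the right. M5 is a product, so its amount increases.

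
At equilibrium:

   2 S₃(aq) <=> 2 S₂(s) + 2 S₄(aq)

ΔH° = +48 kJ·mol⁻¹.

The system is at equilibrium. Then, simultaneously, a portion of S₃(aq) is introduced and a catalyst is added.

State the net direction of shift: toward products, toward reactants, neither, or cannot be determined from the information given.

right

Adding S₃ (aq), a reactant, drives the reaction to the right.
A catalyst speeds both forward and reverse rates equally; it changes neither Q nor K — no shift from this change.
Only the nonzero effect(s) matter; the net shift is to the right.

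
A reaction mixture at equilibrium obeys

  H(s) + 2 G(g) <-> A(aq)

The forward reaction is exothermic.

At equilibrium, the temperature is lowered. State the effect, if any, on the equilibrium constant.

K depends on temperature via the van 't Hoff relation. The forward reaction is exothermic, so lowering T increases K.

increases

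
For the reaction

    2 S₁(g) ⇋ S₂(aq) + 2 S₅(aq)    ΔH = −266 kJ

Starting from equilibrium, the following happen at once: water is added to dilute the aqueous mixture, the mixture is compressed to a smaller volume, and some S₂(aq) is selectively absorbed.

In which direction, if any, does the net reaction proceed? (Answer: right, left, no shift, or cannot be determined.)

Dilution lowers every aqueous concentration by the same factor. Δn_aq = 3 − 0 = +3, so the system shifts toward the side with more dissolved moles — to the right.
Gas moles: reactants 2, products 0 (Δn_gas = -2). Compression shifts the system toward the side with fewer moles of gas — to the right.
Removing S₂ (aq), a product, drives the reaction to the right.
All effects act in the same direction — net shift to the right.

right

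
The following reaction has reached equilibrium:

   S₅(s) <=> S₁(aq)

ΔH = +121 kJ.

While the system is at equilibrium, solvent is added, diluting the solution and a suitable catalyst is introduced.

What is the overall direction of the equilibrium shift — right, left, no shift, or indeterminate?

Dilution lowers every aqueous concentration by the same factor. Δn_aq = 1 − 0 = +1, so the system shifts toward the side with more dissolved moles — to the right.
A catalyst speeds both forward and reverse rates equally; it changes neither Q nor K — no shift from this change.
Only the nonzero effect(s) matter; the net shift is to the right.

right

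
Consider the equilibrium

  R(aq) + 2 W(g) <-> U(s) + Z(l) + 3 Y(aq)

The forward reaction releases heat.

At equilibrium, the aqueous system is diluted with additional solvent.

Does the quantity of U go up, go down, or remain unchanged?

increases

Dilution lowers every aqueous concentration by the same factor. Δn_aq = 3 − 1 = +2, so the system shifts toward the side with more dissolved moles — to the right.
The net shift is to the right. U is a product, so its amount increases.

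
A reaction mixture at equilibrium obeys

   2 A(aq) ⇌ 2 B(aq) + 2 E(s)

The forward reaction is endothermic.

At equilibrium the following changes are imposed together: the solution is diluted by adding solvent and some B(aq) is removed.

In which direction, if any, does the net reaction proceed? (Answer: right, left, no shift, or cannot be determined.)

Dilution scales every aqueous concentration by the same factor. Δn_aq = 2 − 2 = 0, so Q is unchanged — no shift.
Removing B (aq), a product, drives the reaction to the right.
Only the nonzero effect(s) matter; the net shift is to the right.

right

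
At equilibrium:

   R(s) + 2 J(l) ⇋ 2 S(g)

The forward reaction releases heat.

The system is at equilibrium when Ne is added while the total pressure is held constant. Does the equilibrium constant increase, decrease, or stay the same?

unchanged

The equilibrium constant depends only on temperature. This perturbation may move the position of equilibrium, but since T is unchanged, K itself is unchanged.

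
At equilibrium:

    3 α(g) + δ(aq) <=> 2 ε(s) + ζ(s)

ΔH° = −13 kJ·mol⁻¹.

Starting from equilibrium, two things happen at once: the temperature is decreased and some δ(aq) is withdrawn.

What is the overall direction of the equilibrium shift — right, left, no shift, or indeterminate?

The forward reaction is exothermic. Lowering T favours the exothermic direction — shift to the right.
Removing δ (aq), a reactant, drives the reaction to the left.
The individual effects push in opposite directions; without quantitative information the net direction cannot be determined.

cannot be determined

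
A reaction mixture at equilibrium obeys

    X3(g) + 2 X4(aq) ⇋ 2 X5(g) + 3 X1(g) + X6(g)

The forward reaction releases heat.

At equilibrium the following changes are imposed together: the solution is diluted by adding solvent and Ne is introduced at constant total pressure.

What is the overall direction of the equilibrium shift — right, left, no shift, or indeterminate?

cannot be determined

Dilution lowers every aqueous concentration by the same factor. Δn_aq = 0 − 2 = -2, so the system shifts toward the side with more dissolved moles — to the left.
Adding inert gas at constant total pressure expands the volume and lowers every reacting partial pressure. With Δn_gas = 6 − 1 = +5, Q moves away from K toward the side with fewer gas moles, so the system shifts toward the side with more gas moles — to the right.
The individual effects push in opposite directions; without quantitative information the net direction cannot be determined.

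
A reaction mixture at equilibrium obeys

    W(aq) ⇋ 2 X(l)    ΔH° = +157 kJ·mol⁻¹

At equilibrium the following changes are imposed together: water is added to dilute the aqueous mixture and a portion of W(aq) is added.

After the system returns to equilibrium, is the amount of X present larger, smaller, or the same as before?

cannot be determined

Dilution lowers every aqueous concentration by the same factor. Δn_aq = 0 − 1 = -1, so the system shifts toward the side with more dissolved moles — to the left.
Adding W (aq), a reactant, drives the reaction to the right.
The two effects oppose each other, so the net shift — and hence the change in X — cannot be determined from the given information.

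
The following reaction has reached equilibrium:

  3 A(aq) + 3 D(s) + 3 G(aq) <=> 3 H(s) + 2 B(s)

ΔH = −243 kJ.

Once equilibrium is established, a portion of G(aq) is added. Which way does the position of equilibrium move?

right

Adding G (aq), a reactant, drives the reaction to the right.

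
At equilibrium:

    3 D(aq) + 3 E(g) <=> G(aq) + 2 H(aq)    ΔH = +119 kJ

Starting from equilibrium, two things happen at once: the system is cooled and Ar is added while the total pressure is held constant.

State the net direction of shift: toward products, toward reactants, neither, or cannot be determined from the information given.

left

The forward reaction is endothermic. Lowering T favours the exothermic direction — shift to the left.
Adding inert gas at constant total pressure expands the volume and lowers every reacting partial pressure. With Δn_gas = 0 − 3 = -3, Q moves away from K toward the side with fewer gas moles, so the system shifts toward the side with more gas moles — to the left.
All effects act in the same direction — net shift to the left.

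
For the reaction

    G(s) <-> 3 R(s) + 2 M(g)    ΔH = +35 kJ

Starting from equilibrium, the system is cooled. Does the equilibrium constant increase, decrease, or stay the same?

decreases

K depends on temperature via the van 't Hoff relation. The forward reaction is endothermic, so lowering T decreases K.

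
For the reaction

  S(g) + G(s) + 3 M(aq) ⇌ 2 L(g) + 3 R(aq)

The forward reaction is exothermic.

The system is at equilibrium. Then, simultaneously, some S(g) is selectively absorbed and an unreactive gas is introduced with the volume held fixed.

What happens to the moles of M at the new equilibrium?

increases

Removing S (g), a reactant, drives the reaction to the left.
At constant volume, adding an inert gas leaves every reacting species' partial pressure unchanged, so Q is unchanged — no shift from this change.
The net shift is to the left. M is a reactant, so its amount increases.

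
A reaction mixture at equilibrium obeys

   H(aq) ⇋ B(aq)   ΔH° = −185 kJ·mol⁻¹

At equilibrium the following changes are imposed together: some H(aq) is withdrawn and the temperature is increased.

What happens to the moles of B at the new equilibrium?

decreases

Removing H (aq), a reactant, drives the reaction to the left.
The forward reaction is exothermic. Raising T favours the endothermic direction — shift to the left.
The net shift is to the left. B is a product, so its amount decreases.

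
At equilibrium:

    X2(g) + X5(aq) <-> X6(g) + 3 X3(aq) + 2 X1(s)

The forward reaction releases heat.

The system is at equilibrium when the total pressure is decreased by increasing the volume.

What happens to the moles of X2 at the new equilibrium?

unchanged

Gas moles: reactants 1, products 1. Δn_gas = 0, so a volume change leaves Q equal to K — no shift from this change.
No net shift occurs, so the amount of X2 is unchanged.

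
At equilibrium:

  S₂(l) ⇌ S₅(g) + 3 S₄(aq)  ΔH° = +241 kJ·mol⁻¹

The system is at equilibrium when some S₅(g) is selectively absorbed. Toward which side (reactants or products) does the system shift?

right

Removing S₅ (g), a product, drives the reaction to the right.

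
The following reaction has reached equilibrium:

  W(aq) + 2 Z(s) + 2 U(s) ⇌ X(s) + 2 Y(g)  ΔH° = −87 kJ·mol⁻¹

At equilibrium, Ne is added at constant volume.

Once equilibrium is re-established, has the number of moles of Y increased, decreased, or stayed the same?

unchanged

At constant volume, adding an inert gas leaves every reacting species' partial pressure unchanged, so Q is unchanged — no shift from this change.
No net shift occurs, so the amount of Y is unchanged.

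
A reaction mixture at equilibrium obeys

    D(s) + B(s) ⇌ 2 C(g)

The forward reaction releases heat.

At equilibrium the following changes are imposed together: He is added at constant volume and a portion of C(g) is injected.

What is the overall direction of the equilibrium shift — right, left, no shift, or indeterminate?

left

At constant volume, adding an inert gas leaves every reacting species' partial pressure unchanged, so Q is unchanged — no shift from this change.
Adding C (g), a product, drives the reaction to the left.
Only the nonzero effect(s) matter; the net shift is to the left.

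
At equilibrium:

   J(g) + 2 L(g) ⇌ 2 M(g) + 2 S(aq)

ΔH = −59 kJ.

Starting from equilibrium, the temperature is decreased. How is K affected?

K depends on temperature via the van 't Hoff relation. The forward reaction is exothermic, so lowering T increases K.

increases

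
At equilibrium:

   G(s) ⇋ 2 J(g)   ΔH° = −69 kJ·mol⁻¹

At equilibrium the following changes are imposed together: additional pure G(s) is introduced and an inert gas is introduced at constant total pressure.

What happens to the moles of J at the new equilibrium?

increases

G is a pure solid; its activity is 1 regardless of amount, so Q is unaffected — no shift from this change.
Adding inert gas at constant total pressure expands the volume and lowers every reacting partial pressure. With Δn_gas = 2 − 0 = +2, Q moves away from K toward the side with fewer gas moles, so the system shifts toward the side with more gas moles — to the right.
The net shift is to the right. J is a product, so its amount increases.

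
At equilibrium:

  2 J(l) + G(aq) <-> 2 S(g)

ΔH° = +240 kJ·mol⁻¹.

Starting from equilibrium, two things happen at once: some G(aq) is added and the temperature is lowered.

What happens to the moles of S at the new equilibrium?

cannot be determined

Adding G (aq), a reactant, drives the reaction to the right.
The forward reaction is endothermic. Lowering T favours the exothermic direction — shift to the left.
The two effects oppose each other, so the net shift — and hence the change in S — cannot be determined from the given information.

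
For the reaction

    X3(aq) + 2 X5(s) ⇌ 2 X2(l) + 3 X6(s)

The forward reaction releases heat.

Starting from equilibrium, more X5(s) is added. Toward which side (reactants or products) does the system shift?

no shift

X5 is a pure solid; its activity is 1 regardless of amount, so Q is unaffected — no shift from this change.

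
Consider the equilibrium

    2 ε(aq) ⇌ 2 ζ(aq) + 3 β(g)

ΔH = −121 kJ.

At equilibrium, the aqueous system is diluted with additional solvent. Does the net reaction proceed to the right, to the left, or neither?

no shift

Dilution scales every aqueous concentration by the same factor. Δn_aq = 2 − 2 = 0, so Q is unchanged — no shift.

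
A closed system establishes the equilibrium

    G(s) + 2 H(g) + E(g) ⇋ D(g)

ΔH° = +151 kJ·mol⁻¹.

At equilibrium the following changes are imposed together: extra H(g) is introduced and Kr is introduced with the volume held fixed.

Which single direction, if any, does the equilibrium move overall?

Adding H (g), a reactant, drives the reaction to the right.
At constant volume, adding an inert gas leaves every reacting species' partial pressure unchanged, so Q is unchanged — no shift from this change.
Only the nonzero effect(s) matter; the net shift is to the right.

right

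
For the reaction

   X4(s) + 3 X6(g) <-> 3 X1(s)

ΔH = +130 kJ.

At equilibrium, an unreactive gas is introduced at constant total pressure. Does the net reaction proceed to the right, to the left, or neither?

left

Adding inert gas at constant total pressure expands the volume and lowers every reacting partial pressure. With Δn_gas = 0 − 3 = -3, Q moves away from K toward the side with fewer gas moles, so the system shifts toward the side with more gas moles — to the left.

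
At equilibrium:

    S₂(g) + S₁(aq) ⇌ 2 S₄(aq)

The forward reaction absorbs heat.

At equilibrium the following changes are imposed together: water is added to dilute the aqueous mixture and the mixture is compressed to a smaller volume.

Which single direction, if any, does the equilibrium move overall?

right

Dilution lowers every aqueous concentration by the same factor. Δn_aq = 2 − 1 = +1, so the system shifts toward the side with more dissolved moles — to the right.
Gas moles: reactants 1, products 0 (Δn_gas = -1). Compression shifts the system toward the side with fewer moles of gas — to the right.
All effects act in the same direction — net shift to the right.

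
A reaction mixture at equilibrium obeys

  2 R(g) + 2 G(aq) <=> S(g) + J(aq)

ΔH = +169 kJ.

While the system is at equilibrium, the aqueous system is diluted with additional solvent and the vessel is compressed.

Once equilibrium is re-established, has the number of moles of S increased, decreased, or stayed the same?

cannot be determined

Dilution lowers every aqueous concentration by the same factor. Δn_aq = 1 − 2 = -1, so the system shifts toward the side with more dissolved moles — to the left.
Gas moles: reactants 2, products 1 (Δn_gas = -1). Compression shifts the system toward the side with fewer moles of gas — to the right.
The two effects oppose each other, so the net shift — and hence the change in S — cannot be determined from the given information.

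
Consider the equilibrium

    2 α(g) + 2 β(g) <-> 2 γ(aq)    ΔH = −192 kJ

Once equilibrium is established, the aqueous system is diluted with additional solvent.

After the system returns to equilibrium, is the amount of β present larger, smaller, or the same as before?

decreases

Dilution lowers every aqueous concentration by the same factor. Δn_aq = 2 − 0 = +2, so the system shifts toward the side with more dissolved moles — to the right.
The net shift is to the right. β is a reactant, so its amount decreases.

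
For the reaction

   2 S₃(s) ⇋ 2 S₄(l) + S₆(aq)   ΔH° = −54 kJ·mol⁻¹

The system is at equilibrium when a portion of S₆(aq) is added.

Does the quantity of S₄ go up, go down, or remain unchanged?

Adding S₆ (aq), a product, drives the reaction to the left.
The net shift is to the left. S₄ is a product, so its amount decreases.

decreases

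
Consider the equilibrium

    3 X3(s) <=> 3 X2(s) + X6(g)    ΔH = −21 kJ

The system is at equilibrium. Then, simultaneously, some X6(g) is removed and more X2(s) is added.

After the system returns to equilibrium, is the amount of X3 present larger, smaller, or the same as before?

decreases

Removing X6 (g), a product, drives the reaction to the right.
X2 is a pure solid; its activity is 1 regardless of amount, so Q is unaffected — no shift from this change.
The net shift is to the right. X3 is a reactant, so its amount decreases.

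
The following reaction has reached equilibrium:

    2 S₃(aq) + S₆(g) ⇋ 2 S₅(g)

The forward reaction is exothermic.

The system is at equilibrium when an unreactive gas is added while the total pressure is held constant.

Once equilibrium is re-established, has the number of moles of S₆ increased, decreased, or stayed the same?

Adding inert gas at constant total pressure expands the volume and lowers every reacting partial pressure. With Δn_gas = 2 − 1 = +1, Q moves away from K toward the side with fewer gas moles, so the system shifts toward the side with more gas moles — to the right.
The net shift is to the right. S₆ is a reactant, so its amount decreases.

decreases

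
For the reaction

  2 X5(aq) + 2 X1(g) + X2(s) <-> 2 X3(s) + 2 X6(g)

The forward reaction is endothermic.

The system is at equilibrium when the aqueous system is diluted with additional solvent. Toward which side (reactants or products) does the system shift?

left

Dilution lowers every aqueous concentration by the same factor. Δn_aq = 0 − 2 = -2, so the system shifts toward the side with more dissolved moles — to the left.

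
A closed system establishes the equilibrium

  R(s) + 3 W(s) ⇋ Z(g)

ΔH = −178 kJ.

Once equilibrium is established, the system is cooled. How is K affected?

K depends on temperature via the van 't Hoff relation. The forward reaction is exothermic, so lowering T increases K.

increases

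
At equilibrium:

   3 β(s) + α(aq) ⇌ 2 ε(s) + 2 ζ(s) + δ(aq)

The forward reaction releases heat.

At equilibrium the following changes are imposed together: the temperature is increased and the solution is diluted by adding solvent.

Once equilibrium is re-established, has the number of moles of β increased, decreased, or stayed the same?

increases

The forward reaction is exothermic. Raising T favours the endothermic direction — shift to the left.
Dilution scales every aqueous concentration by the same factor. Δn_aq = 1 − 1 = 0, so Q is unchanged — no shift.
The net shift is to the left. β is a reactant, so its amount increases.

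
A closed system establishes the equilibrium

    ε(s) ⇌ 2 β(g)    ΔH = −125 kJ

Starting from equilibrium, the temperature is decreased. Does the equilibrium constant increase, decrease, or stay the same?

K depends on temperature via the van 't Hoff relation. The forward reaction is exothermic, so lowering T increases K.

increases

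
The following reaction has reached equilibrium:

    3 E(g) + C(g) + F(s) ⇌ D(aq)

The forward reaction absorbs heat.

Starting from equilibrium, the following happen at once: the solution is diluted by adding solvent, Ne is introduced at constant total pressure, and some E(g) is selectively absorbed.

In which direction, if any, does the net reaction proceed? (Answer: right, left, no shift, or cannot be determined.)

cannot be determined

Dilution lowers every aqueous concentration by the same factor. Δn_aq = 1 − 0 = +1, so the system shifts toward the side with more dissolved moles — to the right.
Adding inert gas at constant total pressure expands the volume and lowers every reacting partial pressure. With Δn_gas = 0 − 4 = -4, Q moves away from K toward the side with fewer gas moles, so the system shifts toward the side with more gas moles — to the left.
Removing E (g), a reactant, drives the reaction to the left.
The individual effects push in opposite directions; without quantitative information the net direction cannot be determined.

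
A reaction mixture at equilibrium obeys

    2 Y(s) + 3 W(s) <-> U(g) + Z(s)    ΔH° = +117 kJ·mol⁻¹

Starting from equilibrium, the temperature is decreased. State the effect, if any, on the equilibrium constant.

K depends on temperature via the van 't Hoff relation. The forward reaction is endothermic, so lowering T decreases K.

decreases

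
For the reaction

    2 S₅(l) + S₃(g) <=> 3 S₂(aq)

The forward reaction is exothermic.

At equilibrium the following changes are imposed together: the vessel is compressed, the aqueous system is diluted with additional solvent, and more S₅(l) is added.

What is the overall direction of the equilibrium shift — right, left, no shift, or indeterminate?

Gas moles: reactants 1, products 0 (Δn_gas = -1). Compression shifts the system toward the side with fewer moles of gas — to the right.
Dilution lowers every aqueous concentration by the same factor. Δn_aq = 3 − 0 = +3, so the system shifts toward the side with more dissolved moles — to the right.
S₅ is a pure liquid; its activity is 1 regardless of amount, so Q is unaffected — no shift from this change.
Only the nonzero effect(s) matter; the net shift is to the right.

right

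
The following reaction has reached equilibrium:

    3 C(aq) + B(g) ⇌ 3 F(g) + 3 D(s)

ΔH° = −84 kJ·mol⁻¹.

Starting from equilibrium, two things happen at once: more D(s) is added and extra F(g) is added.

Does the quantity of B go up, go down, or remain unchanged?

D is a pure solid; its activity is 1 regardless of amount, so Q is unaffected — no shift from this change.
Adding F (g), a product, drives the reaction to the left.
The net shift is to the left. B is a reactant, so its amount increases.

increases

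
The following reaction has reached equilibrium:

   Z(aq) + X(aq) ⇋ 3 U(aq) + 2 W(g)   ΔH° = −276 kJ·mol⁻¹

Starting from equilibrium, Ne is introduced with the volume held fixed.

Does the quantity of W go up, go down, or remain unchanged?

At constant volume, adding an inert gas leaves every reacting species' partial pressure unchanged, so Q is unchanged — no shift from this change.
No net shift occurs, so the amount of W is unchanged.

unchanged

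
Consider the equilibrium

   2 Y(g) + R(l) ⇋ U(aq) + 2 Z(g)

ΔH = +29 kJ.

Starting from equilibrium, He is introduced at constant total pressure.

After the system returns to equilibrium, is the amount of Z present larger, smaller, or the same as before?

Adding inert gas at constant total pressure expands the volume, scaling every reacting partial pressure by the same factor. Δn_gas = 2 − 2 = 0, so Q is unchanged — no shift.
No net shift occurs, so the amount of Z is unchanged.

unchanged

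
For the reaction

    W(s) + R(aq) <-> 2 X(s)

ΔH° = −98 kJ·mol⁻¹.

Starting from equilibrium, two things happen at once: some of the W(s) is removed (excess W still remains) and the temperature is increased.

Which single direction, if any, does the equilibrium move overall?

left

W is a pure solid; its activity is 1 regardless of amount, so Q is unaffected — no shift from this change.
The forward reaction is exothermic. Raising T favours the endothermic direction — shift to the left.
Only the nonzero effect(s) matter; the net shift is to the left.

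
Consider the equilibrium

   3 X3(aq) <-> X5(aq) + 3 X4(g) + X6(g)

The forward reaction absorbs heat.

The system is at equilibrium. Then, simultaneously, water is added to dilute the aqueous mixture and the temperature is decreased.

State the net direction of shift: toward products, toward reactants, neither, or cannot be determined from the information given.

Dilution lowers every aqueous concentration by the same factor. Δn_aq = 1 − 3 = -2, so the system shifts toward the side with more dissolved moles — to the left.
The forward reaction is endothermic. Lowering T favours the exothermic direction — shift to the left.
All effects act in the same direction — net shift to the left.

left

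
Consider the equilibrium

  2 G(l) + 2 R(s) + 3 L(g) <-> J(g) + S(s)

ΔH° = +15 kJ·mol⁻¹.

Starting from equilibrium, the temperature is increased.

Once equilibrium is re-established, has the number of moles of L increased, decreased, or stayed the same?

decreases

The forward reaction is endothermic. Raising T favours the endothermic direction — shift to the right.
The net shift is to the right. L is a reactant, so its amount decreases.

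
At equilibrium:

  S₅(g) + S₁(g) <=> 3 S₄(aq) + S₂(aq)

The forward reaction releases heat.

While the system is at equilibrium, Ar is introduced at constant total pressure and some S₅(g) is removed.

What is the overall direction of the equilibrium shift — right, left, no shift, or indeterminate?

left

Adding inert gas at constant total pressure expands the volume and lowers every reacting partial pressure. With Δn_gas = 0 − 2 = -2, Q moves away from K toward the side with fewer gas moles, so the system shifts toward the side with more gas moles — to the left.
Removing S₅ (g), a reactant, drives the reaction to the left.
All effects act in the same direction — net shift to the left.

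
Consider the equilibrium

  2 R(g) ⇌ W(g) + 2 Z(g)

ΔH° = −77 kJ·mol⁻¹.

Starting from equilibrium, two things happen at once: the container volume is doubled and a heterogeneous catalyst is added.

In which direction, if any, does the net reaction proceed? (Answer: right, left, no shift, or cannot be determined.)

right

Gas moles: reactants 2, products 3 (Δn_gas = +1). Expansion shifts the system toward the side with more moles of gas — to the right.
A catalyst speeds both forward and reverse rates equally; it changes neither Q nor K — no shift from this change.
Only the nonzero effect(s) matter; the net shift is to the right.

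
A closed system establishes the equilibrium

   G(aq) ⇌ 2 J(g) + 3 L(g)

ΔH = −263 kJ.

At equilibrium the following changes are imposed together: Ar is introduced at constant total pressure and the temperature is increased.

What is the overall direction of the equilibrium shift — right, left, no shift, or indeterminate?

Adding inert gas at constant total pressure expands the volume and lowers every reacting partial pressure. With Δn_gas = 5 − 0 = +5, Q moves away from K toward the side with fewer gas moles, so the system shifts toward the side with more gas moles — to the right.
The forward reaction is exothermic. Raising T favours the endothermic direction — shift to the left.
The individual effects push in opposite directions; without quantitative information the net direction cannot be determined.

cannot be determined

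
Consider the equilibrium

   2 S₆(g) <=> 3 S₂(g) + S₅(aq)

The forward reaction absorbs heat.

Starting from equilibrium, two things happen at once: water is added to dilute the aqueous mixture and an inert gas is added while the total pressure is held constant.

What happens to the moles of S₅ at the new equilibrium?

increases

Dilution lowers every aqueous concentration by the same factor. Δn_aq = 1 − 0 = +1, so the system shifts toward the side with more dissolved moles — to the right.
Adding inert gas at constant total pressure expands the volume and lowers every reacting partial pressure. With Δn_gas = 3 − 2 = +1, Q moves away from K toward the side with fewer gas moles, so the system shifts toward the side with more gas moles — to the right.
The net shift is to the right. S₅ is a product, so its amount increases.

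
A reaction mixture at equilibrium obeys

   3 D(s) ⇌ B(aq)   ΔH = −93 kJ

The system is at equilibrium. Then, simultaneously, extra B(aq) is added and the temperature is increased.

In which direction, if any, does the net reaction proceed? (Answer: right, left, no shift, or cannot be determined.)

left

Adding B (aq), a product, drives the reaction to the left.
The forward reaction is exothermic. Raising T favours the endothermic direction — shift to the left.
All effects act in the same direction — net shift to the left.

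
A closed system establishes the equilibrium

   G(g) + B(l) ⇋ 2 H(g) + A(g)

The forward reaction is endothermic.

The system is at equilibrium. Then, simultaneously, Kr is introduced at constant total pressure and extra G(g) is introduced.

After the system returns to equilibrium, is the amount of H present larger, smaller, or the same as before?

Adding inert gas at constant total pressure expands the volume and lowers every reacting partial pressure. With Δn_gas = 3 − 1 = +2, Q moves away from K toward the side with fewer gas moles, so the system shifts toward the side with more gas moles — to the right.
Adding G (g), a reactant, drives the reaction to the right.
The net shift is to the right. H is a product, so its amount increases.

increases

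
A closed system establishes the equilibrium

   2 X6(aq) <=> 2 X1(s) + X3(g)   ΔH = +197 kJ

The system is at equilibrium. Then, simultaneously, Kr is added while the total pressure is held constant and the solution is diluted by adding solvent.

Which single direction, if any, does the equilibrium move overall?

cannot be determined

Adding inert gas at constant total pressure expands the volume and lowers every reacting partial pressure. With Δn_gas = 1 − 0 = +1, Q moves away from K toward the side with fewer gas moles, so the system shifts toward the side with more gas moles — to the right.
Dilution lowers every aqueous concentration by the same factor. Δn_aq = 0 − 2 = -2, so the system shifts toward the side with more dissolved moles — to the left.
The individual effects push in opposite directions; without quantitative information the net direction cannot be determined.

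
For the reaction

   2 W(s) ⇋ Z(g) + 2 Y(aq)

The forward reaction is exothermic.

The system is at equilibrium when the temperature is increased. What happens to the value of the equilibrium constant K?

K depends on temperature via the van 't Hoff relation. The forward reaction is exothermic, so raising T decreases K.

decreases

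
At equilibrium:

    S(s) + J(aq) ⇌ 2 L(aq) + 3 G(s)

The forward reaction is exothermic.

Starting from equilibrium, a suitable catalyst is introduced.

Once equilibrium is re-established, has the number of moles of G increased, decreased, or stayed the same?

A catalyst speeds both forward and reverse rates equally; it changes neither Q nor K — no shift from this change.
No net shift occurs, so the amount of G is unchanged.

unchanged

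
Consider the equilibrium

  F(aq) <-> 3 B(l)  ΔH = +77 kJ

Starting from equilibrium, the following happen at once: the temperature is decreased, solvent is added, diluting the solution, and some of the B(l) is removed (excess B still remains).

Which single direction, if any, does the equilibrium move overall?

left

The forward reaction is endothermic. Lowering T favours the exothermic direction — shift to the left.
Dilution lowers every aqueous concentration by the same factor. Δn_aq = 0 − 1 = -1, so the system shifts toward the side with more dissolved moles — to the left.
B is a pure liquid; its activity is 1 regardless of amount, so Q is unaffected — no shift from this change.
Only the nonzero effect(s) matter; the net shift is to the left.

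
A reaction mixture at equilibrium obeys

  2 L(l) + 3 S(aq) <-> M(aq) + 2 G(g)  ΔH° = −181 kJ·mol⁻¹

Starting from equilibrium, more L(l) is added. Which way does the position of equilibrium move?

no shift

L is a pure liquid; its activity is 1 regardless of amount, so Q is unaffected — no shift from this change.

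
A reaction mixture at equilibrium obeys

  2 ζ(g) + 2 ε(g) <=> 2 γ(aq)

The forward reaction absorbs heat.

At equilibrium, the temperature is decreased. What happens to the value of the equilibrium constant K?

decreases

K depends on temperature via the van 't Hoff relation. The forward reaction is endothermic, so lowering T decreases K.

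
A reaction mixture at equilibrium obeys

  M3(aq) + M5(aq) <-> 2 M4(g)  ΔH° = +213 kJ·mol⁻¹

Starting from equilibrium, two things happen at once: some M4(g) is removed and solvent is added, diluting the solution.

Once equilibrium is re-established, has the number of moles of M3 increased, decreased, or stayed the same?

cannot be determined

Removing M4 (g), a product, drives the reaction to the right.
Dilution lowers every aqueous concentration by the same factor. Δn_aq = 0 − 2 = -2, so the system shifts toward the side with more dissolved moles — to the left.
The two effects oppose each other, so the net shift — and hence the change in M3 — cannot be determined from the given information.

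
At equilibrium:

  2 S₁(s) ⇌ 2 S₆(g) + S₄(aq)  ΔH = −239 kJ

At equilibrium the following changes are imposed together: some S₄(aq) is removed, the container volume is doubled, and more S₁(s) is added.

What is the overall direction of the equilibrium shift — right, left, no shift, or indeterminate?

Removing S₄ (aq), a product, drives the reaction to the right.
Gas moles: reactants 0, products 2 (Δn_gas = +2). Expansion shifts the system toward the side with more moles of gas — to the right.
S₁ is a pure solid; its activity is 1 regardless of amount, so Q is unaffected — no shift from this change.
Only the nonzero effect(s) matter; the net shift is to the right.

right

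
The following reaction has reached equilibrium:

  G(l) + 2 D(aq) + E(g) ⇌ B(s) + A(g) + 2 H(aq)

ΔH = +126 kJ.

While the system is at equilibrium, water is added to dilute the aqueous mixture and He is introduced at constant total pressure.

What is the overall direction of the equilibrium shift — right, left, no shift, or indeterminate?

Dilution scales every aqueous concentration by the same factor. Δn_aq = 2 − 2 = 0, so Q is unchanged — no shift.
Adding inert gas at constant total pressure expands the volume, scaling every reacting partial pressure by the same factor. Δn_gas = 1 − 1 = 0, so Q is unchanged — no shift.
None of the changes alters Q relative to K, so there is no net shift.

no shift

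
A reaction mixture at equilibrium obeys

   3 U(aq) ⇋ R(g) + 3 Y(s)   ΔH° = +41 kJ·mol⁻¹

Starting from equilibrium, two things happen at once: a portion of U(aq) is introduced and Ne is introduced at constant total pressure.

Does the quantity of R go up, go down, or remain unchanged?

Adding U (aq), a reactant, drives the reaction to the right.
Adding inert gas at constant total pressure expands the volume and lowers every reacting partial pressure. With Δn_gas = 1 − 0 = +1, Q moves away from K toward the side with fewer gas moles, so the system shifts toward the side with more gas moles — to the right.
The net shift is to the right. R is a product, so its amount increases.

increases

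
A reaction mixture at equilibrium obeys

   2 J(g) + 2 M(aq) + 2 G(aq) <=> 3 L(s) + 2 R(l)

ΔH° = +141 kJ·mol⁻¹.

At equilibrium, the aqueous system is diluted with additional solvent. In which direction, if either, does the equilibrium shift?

Dilution lowers every aqueous concentration by the same factor. Δn_aq = 0 − 4 = -4, so the system shifts toward the side with more dissolved moles — to the left.

left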